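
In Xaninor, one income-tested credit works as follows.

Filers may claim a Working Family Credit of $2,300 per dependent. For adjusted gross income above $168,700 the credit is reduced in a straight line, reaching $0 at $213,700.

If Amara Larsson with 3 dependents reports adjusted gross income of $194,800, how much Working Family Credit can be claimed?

Working Family Credit: base = 3 × $2,300 = $6,900. $194,800 is $26,100 into a $45,000 phase-out range, leaving 18,900/45,000 of the credit: $6,900 × 18,900/45,000 = $2,898.

$2,898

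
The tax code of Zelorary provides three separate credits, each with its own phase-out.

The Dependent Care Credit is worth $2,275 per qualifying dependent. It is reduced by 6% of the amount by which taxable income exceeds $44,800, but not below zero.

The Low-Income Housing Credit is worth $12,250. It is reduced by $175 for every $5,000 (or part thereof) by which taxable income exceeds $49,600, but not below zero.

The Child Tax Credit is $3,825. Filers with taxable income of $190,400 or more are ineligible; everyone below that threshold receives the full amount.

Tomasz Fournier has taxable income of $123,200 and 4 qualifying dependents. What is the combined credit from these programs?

Dependent Care Credit: base = 4 × $2,275 = $9,100. 6% of the $78,400 excess over $44,800 is $4,704; credit = $9,100 − $4,704 = $4,396.
Low-Income Housing Credit: income exceeds $49,600 by $73,600, which is 15 full-or-partial $5,000 increments; reduction = 15 × $175 = $2,625, leaving $9,625.
Child Tax Credit: $123,200 is below the $190,400 cutoff, so the full $3,825 applies.
Total: $4,396 + $9,625 + $3,825 = $17,846.

$17,846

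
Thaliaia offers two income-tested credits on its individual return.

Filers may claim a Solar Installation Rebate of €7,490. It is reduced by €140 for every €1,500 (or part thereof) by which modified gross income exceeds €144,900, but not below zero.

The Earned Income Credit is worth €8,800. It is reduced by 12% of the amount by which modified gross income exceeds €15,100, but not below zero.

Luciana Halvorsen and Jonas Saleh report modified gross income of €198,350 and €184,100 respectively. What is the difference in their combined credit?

€1,260

Luciana (€198,350): Solar Installation Rebate: income exceeds €144,900 by €53,450, which is 36 full-or-partial €1,500 increments; reduction = 36 × €140 = €5,040, leaving €2,450. Earned Income Credit: 12% of the €183,250 excess over €15,100 is €21,990 ≥ base, so the credit is €0. total €2,450 + €0 = €2,450
Jonas (€184,100): Solar Installation Rebate: income exceeds €144,900 by €39,200, which is 27 full-or-partial €1,500 increments; reduction = 27 × €140 = €3,780, leaving €3,710. Earned Income Credit: 12% of the €169,000 excess over €15,100 is €20,280 ≥ base, so the credit is €0. total €3,710 + €0 = €3,710
Difference: |€2,450 − €3,710| = €1,260.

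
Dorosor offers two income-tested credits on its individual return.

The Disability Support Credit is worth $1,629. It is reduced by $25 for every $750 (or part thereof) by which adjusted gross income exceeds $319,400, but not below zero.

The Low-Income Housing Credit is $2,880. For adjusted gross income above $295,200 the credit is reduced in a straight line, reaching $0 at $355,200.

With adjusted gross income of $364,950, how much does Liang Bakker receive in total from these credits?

Disability Support Credit: income exceeds $319,400 by $45,550, which is 61 full-or-partial $750 increments; reduction = 61 × $25 = $1,525, leaving $104.
Low-Income Housing Credit: $364,950 is at or above $355,200, so the credit is $0.
Total: $104 + $0 = $104.

$104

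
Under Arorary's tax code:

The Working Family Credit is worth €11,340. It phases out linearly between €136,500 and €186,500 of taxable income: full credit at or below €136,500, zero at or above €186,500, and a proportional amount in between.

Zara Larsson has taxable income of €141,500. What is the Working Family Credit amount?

€10,206

Working Family Credit: €141,500 is €5,000 into a €50,000 phase-out range, leaving 45,000/50,000 of the credit: €11,340 × 45,000/50,000 = €10,206.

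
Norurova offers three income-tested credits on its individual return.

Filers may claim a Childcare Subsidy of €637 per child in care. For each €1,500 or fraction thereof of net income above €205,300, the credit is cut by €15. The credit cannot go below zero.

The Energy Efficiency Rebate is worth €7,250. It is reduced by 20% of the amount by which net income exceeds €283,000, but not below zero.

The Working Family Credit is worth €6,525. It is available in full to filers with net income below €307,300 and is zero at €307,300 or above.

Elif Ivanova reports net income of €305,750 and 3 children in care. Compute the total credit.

€10,131

Childcare Subsidy: base = 3 × €637 = €1,911. income exceeds €205,300 by €100,450, which is 67 full-or-partial €1,500 increments; reduction = 67 × €15 = €1,005, leaving €906.
Energy Efficiency Rebate: 20% of the €22,750 excess over €283,000 is €4,550; credit = €7,250 − €4,550 = €2,700.
Working Family Credit: €305,750 is below the €307,300 cutoff, so the full €6,525 applies.
Total: €906 + €2,700 + €6,525 = €10,131.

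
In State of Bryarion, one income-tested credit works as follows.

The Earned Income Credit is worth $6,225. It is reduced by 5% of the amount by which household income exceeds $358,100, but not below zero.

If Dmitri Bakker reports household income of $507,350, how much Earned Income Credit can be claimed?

$0

Earned Income Credit: 5% of the $149,250 excess over $358,100 is $7,462.50 ≥ base, so the credit is $0.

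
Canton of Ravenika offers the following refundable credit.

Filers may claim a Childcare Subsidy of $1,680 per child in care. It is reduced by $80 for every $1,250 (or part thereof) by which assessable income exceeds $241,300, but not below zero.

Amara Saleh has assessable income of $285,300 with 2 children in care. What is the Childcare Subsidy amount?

Childcare Subsidy: base = 2 × $1,680 = $3,360. income exceeds $241,300 by $44,000, which is 36 full-or-partial $1,250 increments; reduction = 36 × $80 = $2,880, leaving $480.

$480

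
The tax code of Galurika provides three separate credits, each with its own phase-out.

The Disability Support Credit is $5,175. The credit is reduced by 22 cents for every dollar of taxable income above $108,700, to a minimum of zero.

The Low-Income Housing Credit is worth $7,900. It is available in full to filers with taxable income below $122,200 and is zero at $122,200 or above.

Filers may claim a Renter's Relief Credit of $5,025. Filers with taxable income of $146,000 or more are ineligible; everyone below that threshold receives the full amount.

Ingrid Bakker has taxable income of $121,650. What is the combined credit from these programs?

$15,251

Disability Support Credit: 22% of the $12,950 excess over $108,700 is $2,849; credit = $5,175 − $2,849 = $2,326.
Low-Income Housing Credit: $121,650 is below the $122,200 cutoff, so the full $7,900 applies.
Renter's Relief Credit: $121,650 is below the $146,000 cutoff, so the full $5,025 applies.
Total: $2,326 + $7,900 + $5,025 = $15,251.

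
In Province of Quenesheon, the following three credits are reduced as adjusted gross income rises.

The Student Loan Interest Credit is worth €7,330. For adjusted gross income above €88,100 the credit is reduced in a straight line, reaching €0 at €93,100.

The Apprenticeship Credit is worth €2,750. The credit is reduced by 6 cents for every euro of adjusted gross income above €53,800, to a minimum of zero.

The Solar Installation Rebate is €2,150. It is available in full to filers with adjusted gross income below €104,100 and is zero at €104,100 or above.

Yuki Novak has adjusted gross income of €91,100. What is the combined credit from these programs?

€5,594

Student Loan Interest Credit: €91,100 is €3,000 into a €5,000 phase-out range, leaving 2,000/5,000 of the credit: €7,330 × 2,000/5,000 = €2,932.
Apprenticeship Credit: 6% of the €37,300 excess over €53,800 is €2,238; credit = €2,750 − €2,238 = €512.
Solar Installation Rebate: €91,100 is below the €104,100 cutoff, so the full €2,150 applies.
Total: €2,932 + €512 + €2,150 = €5,594.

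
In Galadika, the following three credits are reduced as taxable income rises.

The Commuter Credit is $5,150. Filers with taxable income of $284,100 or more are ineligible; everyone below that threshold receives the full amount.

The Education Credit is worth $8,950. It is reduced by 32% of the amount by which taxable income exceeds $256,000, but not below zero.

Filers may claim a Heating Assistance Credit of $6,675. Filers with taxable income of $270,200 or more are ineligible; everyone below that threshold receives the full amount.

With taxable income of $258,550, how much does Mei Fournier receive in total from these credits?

Commuter Credit: $258,550 is below the $284,100 cutoff, so the full $5,150 applies.
Education Credit: 32% of the $2,550 excess over $256,000 is $816; credit = $8,950 − $816 = $8,134.
Heating Assistance Credit: $258,550 is below the $270,200 cutoff, so the full $6,675 applies.
Total: $5,150 + $8,134 + $6,675 = $19,959.

$19,959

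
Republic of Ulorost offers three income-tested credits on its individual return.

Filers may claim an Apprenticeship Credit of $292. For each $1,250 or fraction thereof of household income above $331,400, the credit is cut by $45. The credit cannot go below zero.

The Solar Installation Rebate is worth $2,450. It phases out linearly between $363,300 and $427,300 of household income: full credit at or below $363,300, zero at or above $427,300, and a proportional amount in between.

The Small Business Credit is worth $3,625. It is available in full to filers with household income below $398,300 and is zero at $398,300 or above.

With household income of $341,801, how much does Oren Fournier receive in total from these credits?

$6,075

Apprenticeship Credit: income exceeds $331,400 by $10,401 → 9 increments × $45 = $405 ≥ base, so the credit is $0.
Solar Installation Rebate: $341,801 is at or below the $363,300 threshold, so the full $2,450 applies.
Small Business Credit: $341,801 is below the $398,300 cutoff, so the full $3,625 applies.
Total: $0 + $2,450 + $3,625 = $6,075.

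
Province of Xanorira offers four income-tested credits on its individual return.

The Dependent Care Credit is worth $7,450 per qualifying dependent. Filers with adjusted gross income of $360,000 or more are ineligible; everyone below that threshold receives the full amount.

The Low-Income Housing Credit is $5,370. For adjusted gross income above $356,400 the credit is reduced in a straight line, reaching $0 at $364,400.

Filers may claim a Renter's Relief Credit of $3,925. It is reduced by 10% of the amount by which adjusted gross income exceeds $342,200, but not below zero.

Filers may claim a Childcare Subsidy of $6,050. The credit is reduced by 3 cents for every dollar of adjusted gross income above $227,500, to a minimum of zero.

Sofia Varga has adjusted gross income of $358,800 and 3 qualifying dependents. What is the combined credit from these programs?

Dependent Care Credit: base = 3 × $7,450 = $22,350. $358,800 is below the $360,000 cutoff, so the full $22,350 applies.
Low-Income Housing Credit: $358,800 is $2,400 into a $8,000 phase-out range, leaving 5,600/8,000 of the credit: $5,370 × 5,600/8,000 = $3,759.
Renter's Relief Credit: 10% of the $16,600 excess over $342,200 is $1,660; credit = $3,925 − $1,660 = $2,265.
Childcare Subsidy: 3% of the $131,300 excess over $227,500 is $3,939; credit = $6,050 − $3,939 = $2,111.
Total: $22,350 + $3,759 + $2,265 + $2,111 = $30,485.

$30,485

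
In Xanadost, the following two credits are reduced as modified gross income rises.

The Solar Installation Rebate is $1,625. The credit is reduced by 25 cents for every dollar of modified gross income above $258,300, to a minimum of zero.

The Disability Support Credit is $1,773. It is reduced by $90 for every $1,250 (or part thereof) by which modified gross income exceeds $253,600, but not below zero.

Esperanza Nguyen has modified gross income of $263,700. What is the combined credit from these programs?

$1,238

Solar Installation Rebate: 25% of the $5,400 excess over $258,300 is $1,350; credit = $1,625 − $1,350 = $275.
Disability Support Credit: income exceeds $253,600 by $10,100, which is 9 full-or-partial $1,250 increments; reduction = 9 × $90 = $810, leaving $963.
Total: $275 + $963 = $1,238.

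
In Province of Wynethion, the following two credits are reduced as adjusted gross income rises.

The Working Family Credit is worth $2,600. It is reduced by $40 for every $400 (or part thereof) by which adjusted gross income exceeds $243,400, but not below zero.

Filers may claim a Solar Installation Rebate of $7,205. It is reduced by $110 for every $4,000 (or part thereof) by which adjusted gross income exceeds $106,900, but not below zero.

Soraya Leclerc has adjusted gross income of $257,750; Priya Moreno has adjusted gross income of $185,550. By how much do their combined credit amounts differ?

$3,420

Soraya ($257,750): Working Family Credit: income exceeds $243,400 by $14,350, which is 36 full-or-partial $400 increments; reduction = 36 × $40 = $1,440, leaving $1,160. Solar Installation Rebate: income exceeds $106,900 by $150,850, which is 38 full-or-partial $4,000 increments; reduction = 38 × $110 = $4,180, leaving $3,025. total $1,160 + $3,025 = $4,185
Priya ($185,550): Working Family Credit: $185,550 is at or below the $243,400 threshold, so the full $2,600 applies. Solar Installation Rebate: income exceeds $106,900 by $78,650, which is 20 full-or-partial $4,000 increments; reduction = 20 × $110 = $2,200, leaving $5,005. total $2,600 + $5,005 = $7,605
Difference: |$4,185 − $7,605| = $3,420.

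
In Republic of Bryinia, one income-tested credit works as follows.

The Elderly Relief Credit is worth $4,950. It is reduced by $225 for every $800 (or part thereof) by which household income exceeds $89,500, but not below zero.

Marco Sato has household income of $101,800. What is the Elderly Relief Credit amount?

$1,350

Elderly Relief Credit: income exceeds $89,500 by $12,300, which is 16 full-or-partial $800 increments; reduction = 16 × $225 = $3,600, leaving $1,350.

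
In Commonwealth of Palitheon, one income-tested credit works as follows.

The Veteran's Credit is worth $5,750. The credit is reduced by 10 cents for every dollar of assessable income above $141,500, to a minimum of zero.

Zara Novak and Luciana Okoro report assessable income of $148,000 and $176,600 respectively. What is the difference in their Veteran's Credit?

Zara ($148,000): Veteran's Credit: 10% of the $6,500 excess over $141,500 is $650; credit = $5,750 − $650 = $5,100.
Luciana ($176,600): Veteran's Credit: 10% of the $35,100 excess over $141,500 is $3,510; credit = $5,750 − $3,510 = $2,240.
Difference: |$5,100 − $2,240| = $2,860.

$2,860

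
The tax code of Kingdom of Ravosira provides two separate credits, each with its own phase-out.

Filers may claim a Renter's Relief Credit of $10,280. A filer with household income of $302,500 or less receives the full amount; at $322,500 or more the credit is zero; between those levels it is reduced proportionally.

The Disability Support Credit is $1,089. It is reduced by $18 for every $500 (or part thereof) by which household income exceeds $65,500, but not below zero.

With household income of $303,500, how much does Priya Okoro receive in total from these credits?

$9,766

Renter's Relief Credit: $303,500 is $1,000 into a $20,000 phase-out range, leaving 19,000/20,000 of the credit: $10,280 × 19,000/20,000 = $9,766.
Disability Support Credit: income exceeds $65,500 by $238,000 → 476 increments × $18 = $8,568 ≥ base, so the credit is $0.
Total: $9,766 + $0 = $9,766.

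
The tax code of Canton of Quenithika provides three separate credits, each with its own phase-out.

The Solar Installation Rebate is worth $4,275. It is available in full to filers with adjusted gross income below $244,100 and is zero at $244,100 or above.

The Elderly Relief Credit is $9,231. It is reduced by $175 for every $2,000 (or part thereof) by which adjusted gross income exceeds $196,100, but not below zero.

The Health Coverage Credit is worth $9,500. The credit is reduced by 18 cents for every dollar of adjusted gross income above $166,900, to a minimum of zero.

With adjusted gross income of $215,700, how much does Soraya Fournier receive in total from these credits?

Solar Installation Rebate: $215,700 is below the $244,100 cutoff, so the full $4,275 applies.
Elderly Relief Credit: income exceeds $196,100 by $19,600, which is 10 full-or-partial $2,000 increments; reduction = 10 × $175 = $1,750, leaving $7,481.
Health Coverage Credit: 18% of the $48,800 excess over $166,900 is $8,784; credit = $9,500 − $8,784 = $716.
Total: $4,275 + $7,481 + $716 = $12,472.

$12,472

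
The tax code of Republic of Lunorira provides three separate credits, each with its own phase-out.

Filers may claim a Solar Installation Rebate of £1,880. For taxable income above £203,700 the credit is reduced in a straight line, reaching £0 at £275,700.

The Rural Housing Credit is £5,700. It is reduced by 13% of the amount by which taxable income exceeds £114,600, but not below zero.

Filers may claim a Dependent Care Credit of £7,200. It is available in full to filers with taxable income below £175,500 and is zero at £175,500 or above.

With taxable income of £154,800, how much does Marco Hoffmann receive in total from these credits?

£9,554

Solar Installation Rebate: £154,800 is at or below the £203,700 threshold, so the full £1,880 applies.
Rural Housing Credit: 13% of the £40,200 excess over £114,600 is £5,226; credit = £5,700 − £5,226 = £474.
Dependent Care Credit: £154,800 is below the £175,500 cutoff, so the full £7,200 applies.
Total: £1,880 + £474 + £7,200 = £9,554.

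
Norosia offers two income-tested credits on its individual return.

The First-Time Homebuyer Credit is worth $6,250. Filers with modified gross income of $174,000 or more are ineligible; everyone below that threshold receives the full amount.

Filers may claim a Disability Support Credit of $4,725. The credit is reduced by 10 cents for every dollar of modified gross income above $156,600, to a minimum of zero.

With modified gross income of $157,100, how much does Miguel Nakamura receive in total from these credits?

First-Time Homebuyer Credit: $157,100 is below the $174,000 cutoff, so the full $6,250 applies.
Disability Support Credit: 10% of the $500 excess over $156,600 is $50; credit = $4,725 − $50 = $4,675.
Total: $6,250 + $4,675 = $10,925.

$10,925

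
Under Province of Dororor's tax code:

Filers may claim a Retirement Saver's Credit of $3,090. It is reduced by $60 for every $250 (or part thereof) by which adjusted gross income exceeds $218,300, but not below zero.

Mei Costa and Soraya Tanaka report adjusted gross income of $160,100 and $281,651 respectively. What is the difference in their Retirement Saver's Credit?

$3,090

Mei ($160,100): Retirement Saver's Credit: $160,100 is at or below the $218,300 threshold, so the full $3,090 applies.
Soraya ($281,651): Retirement Saver's Credit: income exceeds $218,300 by $63,351 → 254 increments × $60 = $15,240 ≥ base, so the credit is $0.
Difference: |$3,090 − $0| = $3,090.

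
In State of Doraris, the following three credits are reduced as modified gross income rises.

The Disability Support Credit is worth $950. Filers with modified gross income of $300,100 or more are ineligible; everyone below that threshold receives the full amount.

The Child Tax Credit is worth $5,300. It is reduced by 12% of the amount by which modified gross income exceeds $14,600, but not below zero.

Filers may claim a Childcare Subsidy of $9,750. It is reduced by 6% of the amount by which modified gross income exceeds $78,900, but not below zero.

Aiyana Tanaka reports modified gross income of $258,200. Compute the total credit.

$950

Disability Support Credit: $258,200 is below the $300,100 cutoff, so the full $950 applies.
Child Tax Credit: 12% of the $243,600 excess over $14,600 is $29,232 ≥ base, so the credit is $0.
Childcare Subsidy: 6% of the $179,300 excess over $78,900 is $10,758 ≥ base, so the credit is $0.
Total: $950 + $0 + $0 = $950.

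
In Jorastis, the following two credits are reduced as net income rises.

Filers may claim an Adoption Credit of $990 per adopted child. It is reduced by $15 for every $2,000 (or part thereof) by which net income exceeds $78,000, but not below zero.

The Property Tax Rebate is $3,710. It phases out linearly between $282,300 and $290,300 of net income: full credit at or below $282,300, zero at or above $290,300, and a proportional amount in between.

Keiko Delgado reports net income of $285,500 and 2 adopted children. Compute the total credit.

$2,646

Adoption Credit: base = 2 × $990 = $1,980. income exceeds $78,000 by $207,500, which is 104 full-or-partial $2,000 increments; reduction = 104 × $15 = $1,560, leaving $420.
Property Tax Rebate: $285,500 is $3,200 into a $8,000 phase-out range, leaving 4,800/8,000 of the credit: $3,710 × 4,800/8,000 = $2,226.
Total: $420 + $2,226 = $2,646.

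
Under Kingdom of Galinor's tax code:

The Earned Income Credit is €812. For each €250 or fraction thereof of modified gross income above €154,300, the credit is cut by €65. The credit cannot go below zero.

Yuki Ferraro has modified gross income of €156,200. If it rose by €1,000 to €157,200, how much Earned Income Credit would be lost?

At €156,200 — income exceeds €154,300 by €1,900, which is 8 full-or-partial €250 increments; reduction = 8 × €65 = €520, leaving €292.
At €157,200 — income exceeds €154,300 by €2,900, which is 12 full-or-partial €250 increments; reduction = 12 × €65 = €780, leaving €32.
Lost: €292 − €32 = €260.

€260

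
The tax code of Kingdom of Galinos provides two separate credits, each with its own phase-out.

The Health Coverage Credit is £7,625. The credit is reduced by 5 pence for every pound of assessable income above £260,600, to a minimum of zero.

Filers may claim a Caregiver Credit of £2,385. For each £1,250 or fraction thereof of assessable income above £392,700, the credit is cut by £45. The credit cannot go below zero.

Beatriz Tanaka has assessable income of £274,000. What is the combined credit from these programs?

£9,340

Health Coverage Credit: 5% of the £13,400 excess over £260,600 is £670; credit = £7,625 − £670 = £6,955.
Caregiver Credit: £274,000 is at or below the £392,700 threshold, so the full £2,385 applies.
Total: £6,955 + £2,385 = £9,340.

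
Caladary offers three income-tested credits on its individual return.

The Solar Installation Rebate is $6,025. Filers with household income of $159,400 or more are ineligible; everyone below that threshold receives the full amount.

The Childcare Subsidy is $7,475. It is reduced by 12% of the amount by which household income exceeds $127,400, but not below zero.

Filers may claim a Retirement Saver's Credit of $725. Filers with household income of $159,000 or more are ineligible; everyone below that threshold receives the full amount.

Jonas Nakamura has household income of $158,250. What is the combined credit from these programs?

$10,523

Solar Installation Rebate: $158,250 is below the $159,400 cutoff, so the full $6,025 applies.
Childcare Subsidy: 12% of the $30,850 excess over $127,400 is $3,702; credit = $7,475 − $3,702 = $3,773.
Retirement Saver's Credit: $158,250 is below the $159,000 cutoff, so the full $725 applies.
Total: $6,025 + $3,773 + $725 = $10,523.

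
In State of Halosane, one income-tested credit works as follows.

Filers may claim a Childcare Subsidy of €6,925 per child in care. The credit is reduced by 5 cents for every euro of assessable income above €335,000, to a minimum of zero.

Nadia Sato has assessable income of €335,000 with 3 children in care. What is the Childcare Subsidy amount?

€20,775

Childcare Subsidy: base = 3 × €6,925 = €20,775. €335,000 is at or below the €335,000 threshold, so the full €20,775 applies.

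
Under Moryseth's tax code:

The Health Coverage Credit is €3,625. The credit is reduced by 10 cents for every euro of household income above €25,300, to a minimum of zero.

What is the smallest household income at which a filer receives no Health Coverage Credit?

€61,550

The credit falls by 10% of each euro above €25,300, so it reaches zero when the excess is €3,625 / 10% = €36,250: income = €25,300 + €36,250 = €61,550.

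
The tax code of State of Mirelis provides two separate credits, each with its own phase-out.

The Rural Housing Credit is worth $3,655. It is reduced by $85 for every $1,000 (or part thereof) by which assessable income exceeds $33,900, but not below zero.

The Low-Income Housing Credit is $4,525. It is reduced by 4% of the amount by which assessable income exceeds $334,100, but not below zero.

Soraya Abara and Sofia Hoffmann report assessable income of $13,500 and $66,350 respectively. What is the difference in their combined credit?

$2,805

Soraya ($13,500): Rural Housing Credit: $13,500 is at or below the $33,900 threshold, so the full $3,655 applies. Low-Income Housing Credit: $13,500 is at or below the $334,100 threshold, so the full $4,525 applies. total $3,655 + $4,525 = $8,180
Sofia ($66,350): Rural Housing Credit: income exceeds $33,900 by $32,450, which is 33 full-or-partial $1,000 increments; reduction = 33 × $85 = $2,805, leaving $850. Low-Income Housing Credit: $66,350 is at or below the $334,100 threshold, so the full $4,525 applies. total $850 + $4,525 = $5,375
Difference: |$8,180 − $5,375| = $2,805.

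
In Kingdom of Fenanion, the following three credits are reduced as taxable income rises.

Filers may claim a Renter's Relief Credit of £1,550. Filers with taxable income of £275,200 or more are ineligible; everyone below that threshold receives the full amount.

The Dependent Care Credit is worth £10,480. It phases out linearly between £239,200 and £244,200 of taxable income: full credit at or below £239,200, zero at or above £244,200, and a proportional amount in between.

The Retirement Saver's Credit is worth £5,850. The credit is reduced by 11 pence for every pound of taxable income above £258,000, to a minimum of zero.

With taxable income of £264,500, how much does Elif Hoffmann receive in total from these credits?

Renter's Relief Credit: £264,500 is below the £275,200 cutoff, so the full £1,550 applies.
Dependent Care Credit: £264,500 is at or above £244,200, so the credit is £0.
Retirement Saver's Credit: 11% of the £6,500 excess over £258,000 is £715; credit = £5,850 − £715 = £5,135.
Total: £1,550 + £0 + £5,135 = £6,685.

£6,685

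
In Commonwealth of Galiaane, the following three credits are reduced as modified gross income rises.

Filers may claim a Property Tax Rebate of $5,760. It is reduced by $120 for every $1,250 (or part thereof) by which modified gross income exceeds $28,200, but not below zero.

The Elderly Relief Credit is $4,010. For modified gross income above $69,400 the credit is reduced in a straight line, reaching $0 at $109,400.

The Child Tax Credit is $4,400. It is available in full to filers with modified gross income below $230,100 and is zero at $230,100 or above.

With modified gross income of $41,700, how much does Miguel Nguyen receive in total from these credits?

$12,850

Property Tax Rebate: income exceeds $28,200 by $13,500, which is 11 full-or-partial $1,250 increments; reduction = 11 × $120 = $1,320, leaving $4,440.
Elderly Relief Credit: $41,700 is at or below the $69,400 threshold, so the full $4,010 applies.
Child Tax Credit: $41,700 is below the $230,100 cutoff, so the full $4,400 applies.
Total: $4,440 + $4,010 + $4,400 = $12,850.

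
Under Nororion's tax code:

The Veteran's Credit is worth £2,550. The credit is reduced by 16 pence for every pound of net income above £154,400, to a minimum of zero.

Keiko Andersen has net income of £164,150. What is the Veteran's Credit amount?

Veteran's Credit: 16% of the £9,750 excess over £154,400 is £1,560; credit = £2,550 − £1,560 = £990.

£990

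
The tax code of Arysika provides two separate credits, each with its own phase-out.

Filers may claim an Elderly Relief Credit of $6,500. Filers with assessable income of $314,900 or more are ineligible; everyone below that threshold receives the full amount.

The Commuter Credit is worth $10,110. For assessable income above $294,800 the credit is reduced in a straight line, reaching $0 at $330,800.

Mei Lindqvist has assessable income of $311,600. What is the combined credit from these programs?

Elderly Relief Credit: $311,600 is below the $314,900 cutoff, so the full $6,500 applies.
Commuter Credit: $311,600 is $16,800 into a $36,000 phase-out range, leaving 19,200/36,000 of the credit: $10,110 × 19,200/36,000 = $5,392.
Total: $6,500 + $5,392 = $11,892.

$11,892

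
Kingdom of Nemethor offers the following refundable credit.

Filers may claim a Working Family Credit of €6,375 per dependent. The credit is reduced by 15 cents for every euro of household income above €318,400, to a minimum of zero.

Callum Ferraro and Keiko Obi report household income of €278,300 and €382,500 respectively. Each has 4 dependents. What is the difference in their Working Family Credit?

Callum (€278,300): Working Family Credit: base = 4 × €6,375 = €25,500. €278,300 is at or below the €318,400 threshold, so the full €25,500 applies.
Keiko (€382,500): Working Family Credit: base = 4 × €6,375 = €25,500. 15% of the €64,100 excess over €318,400 is €9,615; credit = €25,500 − €9,615 = €15,885.
Difference: |€25,500 − €15,885| = €9,615.

€9,615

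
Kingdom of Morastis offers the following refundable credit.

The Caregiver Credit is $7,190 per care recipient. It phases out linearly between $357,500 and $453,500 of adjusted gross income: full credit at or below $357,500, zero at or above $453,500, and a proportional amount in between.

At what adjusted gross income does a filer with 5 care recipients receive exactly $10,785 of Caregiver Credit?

Full credit = 5 × $7,190 = $35,950.
$10,785 is 10,785/35,950 of the full $35,950, so 25,165/35,950 of the $96,000 range has been used: income = $357,500 + $96,000 × 25,165/35,950 = $424,700.

$424,700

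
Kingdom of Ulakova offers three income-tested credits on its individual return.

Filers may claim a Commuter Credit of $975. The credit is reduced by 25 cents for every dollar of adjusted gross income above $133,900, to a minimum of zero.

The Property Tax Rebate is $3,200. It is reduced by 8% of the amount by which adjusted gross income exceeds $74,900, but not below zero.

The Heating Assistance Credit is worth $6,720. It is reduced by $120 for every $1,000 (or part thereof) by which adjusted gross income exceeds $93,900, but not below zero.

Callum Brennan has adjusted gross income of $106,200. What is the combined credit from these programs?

$6,831

Commuter Credit: $106,200 is at or below the $133,900 threshold, so the full $975 applies.
Property Tax Rebate: 8% of the $31,300 excess over $74,900 is $2,504; credit = $3,200 − $2,504 = $696.
Heating Assistance Credit: income exceeds $93,900 by $12,300, which is 13 full-or-partial $1,000 increments; reduction = 13 × $120 = $1,560, leaving $5,160.
Total: $975 + $696 + $5,160 = $6,831.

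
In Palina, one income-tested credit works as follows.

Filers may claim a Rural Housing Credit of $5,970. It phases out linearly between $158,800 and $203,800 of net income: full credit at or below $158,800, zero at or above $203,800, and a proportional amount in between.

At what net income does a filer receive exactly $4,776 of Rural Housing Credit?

$167,800

$4,776 is 4,776/5,970 of the full $5,970, so 1,194/5,970 of the $45,000 range has been used: income = $158,800 + $45,000 × 1,194/5,970 = $167,800.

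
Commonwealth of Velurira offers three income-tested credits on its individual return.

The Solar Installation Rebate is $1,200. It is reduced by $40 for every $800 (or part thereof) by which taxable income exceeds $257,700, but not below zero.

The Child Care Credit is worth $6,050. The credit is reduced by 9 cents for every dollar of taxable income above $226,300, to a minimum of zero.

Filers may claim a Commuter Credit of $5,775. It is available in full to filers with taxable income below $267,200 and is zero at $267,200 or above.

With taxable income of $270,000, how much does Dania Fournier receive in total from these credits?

$2,677

Solar Installation Rebate: income exceeds $257,700 by $12,300, which is 16 full-or-partial $800 increments; reduction = 16 × $40 = $640, leaving $560.
Child Care Credit: 9% of the $43,700 excess over $226,300 is $3,933; credit = $6,050 − $3,933 = $2,117.
Commuter Credit: $270,000 meets or exceeds the $267,200 cutoff, so the credit is $0.
Total: $560 + $2,117 + $0 = $2,677.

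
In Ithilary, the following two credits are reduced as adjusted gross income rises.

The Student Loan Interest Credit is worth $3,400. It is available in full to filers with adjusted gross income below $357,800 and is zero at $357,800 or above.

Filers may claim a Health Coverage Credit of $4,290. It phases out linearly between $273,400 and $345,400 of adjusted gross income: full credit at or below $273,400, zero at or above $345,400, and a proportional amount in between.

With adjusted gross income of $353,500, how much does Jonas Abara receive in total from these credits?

$3,400

Student Loan Interest Credit: $353,500 is below the $357,800 cutoff, so the full $3,400 applies.
Health Coverage Credit: $353,500 is at or above $345,400, so the credit is $0.
Total: $3,400 + $0 = $3,400.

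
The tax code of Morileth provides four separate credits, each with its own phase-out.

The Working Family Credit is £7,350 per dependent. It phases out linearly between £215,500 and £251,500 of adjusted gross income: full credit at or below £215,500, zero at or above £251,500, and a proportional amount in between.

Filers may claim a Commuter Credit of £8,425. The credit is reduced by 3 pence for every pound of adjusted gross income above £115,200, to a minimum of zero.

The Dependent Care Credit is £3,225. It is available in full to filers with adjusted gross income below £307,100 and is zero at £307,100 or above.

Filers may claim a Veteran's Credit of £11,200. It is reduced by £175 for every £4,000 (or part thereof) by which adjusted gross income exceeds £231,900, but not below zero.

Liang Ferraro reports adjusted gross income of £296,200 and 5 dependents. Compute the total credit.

Working Family Credit: base = 5 × £7,350 = £36,750. £296,200 is at or above £251,500, so the credit is £0.
Commuter Credit: 3% of the £181,000 excess over £115,200 is £5,430; credit = £8,425 − £5,430 = £2,995.
Dependent Care Credit: £296,200 is below the £307,100 cutoff, so the full £3,225 applies.
Veteran's Credit: income exceeds £231,900 by £64,300, which is 17 full-or-partial £4,000 increments; reduction = 17 × £175 = £2,975, leaving £8,225.
Total: £0 + £2,995 + £3,225 + £8,225 = £14,445.

£14,445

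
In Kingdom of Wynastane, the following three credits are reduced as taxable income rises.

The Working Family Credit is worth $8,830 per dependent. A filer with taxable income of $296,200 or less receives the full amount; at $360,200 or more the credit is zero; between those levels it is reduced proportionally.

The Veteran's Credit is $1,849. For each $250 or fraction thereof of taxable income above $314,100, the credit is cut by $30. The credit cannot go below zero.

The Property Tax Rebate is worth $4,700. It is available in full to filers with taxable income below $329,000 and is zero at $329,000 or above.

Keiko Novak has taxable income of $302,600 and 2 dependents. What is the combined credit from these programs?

$22,443

Working Family Credit: base = 2 × $8,830 = $17,660. $302,600 is $6,400 into a $64,000 phase-out range, leaving 57,600/64,000 of the credit: $17,660 × 57,600/64,000 = $15,894.
Veteran's Credit: $302,600 is at or below the $314,100 threshold, so the full $1,849 applies.
Property Tax Rebate: $302,600 is below the $329,000 cutoff, so the full $4,700 applies.
Total: $15,894 + $1,849 + $4,700 = $22,443.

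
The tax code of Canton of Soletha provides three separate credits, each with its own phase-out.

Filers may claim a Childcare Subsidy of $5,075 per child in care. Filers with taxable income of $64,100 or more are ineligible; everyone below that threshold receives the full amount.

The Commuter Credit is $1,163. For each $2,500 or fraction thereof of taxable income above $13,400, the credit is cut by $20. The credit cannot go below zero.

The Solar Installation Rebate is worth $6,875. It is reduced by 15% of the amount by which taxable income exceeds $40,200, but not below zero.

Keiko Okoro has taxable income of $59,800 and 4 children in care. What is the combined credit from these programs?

$25,018

Childcare Subsidy: base = 4 × $5,075 = $20,300. $59,800 is below the $64,100 cutoff, so the full $20,300 applies.
Commuter Credit: income exceeds $13,400 by $46,400, which is 19 full-or-partial $2,500 increments; reduction = 19 × $20 = $380, leaving $783.
Solar Installation Rebate: 15% of the $19,600 excess over $40,200 is $2,940; credit = $6,875 − $2,940 = $3,935.
Total: $20,300 + $783 + $3,935 = $25,018.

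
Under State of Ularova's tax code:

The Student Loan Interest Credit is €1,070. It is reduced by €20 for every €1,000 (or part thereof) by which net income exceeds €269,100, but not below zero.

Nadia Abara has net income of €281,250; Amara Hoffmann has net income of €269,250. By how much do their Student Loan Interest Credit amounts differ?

Nadia (€281,250): Student Loan Interest Credit: income exceeds €269,100 by €12,150, which is 13 full-or-partial €1,000 increments; reduction = 13 × €20 = €260, leaving €810.
Amara (€269,250): Student Loan Interest Credit: income exceeds €269,100 by €150, which is 1 full-or-partial €1,000 increment; reduction = 1 × €20 = €20, leaving €1,050.
Difference: |€810 − €1,050| = €240.

€240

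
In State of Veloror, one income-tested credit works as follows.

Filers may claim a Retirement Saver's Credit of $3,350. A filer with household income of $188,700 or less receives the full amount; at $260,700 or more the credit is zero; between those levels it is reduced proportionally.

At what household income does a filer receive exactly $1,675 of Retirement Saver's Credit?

$1,675 is 1,675/3,350 of the full $3,350, so 1,675/3,350 of the $72,000 range has been used: income = $188,700 + $72,000 × 1,675/3,350 = $224,700.

$224,700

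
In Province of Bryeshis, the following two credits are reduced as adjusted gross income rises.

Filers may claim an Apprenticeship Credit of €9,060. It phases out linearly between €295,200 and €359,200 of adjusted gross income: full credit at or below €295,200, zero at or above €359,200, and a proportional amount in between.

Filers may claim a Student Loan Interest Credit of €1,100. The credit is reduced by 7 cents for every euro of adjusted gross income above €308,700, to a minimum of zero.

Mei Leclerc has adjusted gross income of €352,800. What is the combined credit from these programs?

€906

Apprenticeship Credit: €352,800 is €57,600 into a €64,000 phase-out range, leaving 6,400/64,000 of the credit: €9,060 × 6,400/64,000 = €906.
Student Loan Interest Credit: 7% of the €44,100 excess over €308,700 is €3,087 ≥ base, so the credit is €0.
Total: €906 + €0 = €906.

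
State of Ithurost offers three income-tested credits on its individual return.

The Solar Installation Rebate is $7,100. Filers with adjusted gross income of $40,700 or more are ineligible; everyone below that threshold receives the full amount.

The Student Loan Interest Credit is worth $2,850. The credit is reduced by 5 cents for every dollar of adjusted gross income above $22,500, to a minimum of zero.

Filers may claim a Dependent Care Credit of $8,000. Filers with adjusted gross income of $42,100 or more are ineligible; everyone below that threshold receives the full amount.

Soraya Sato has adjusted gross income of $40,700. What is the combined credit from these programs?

Solar Installation Rebate: $40,700 meets or exceeds the $40,700 cutoff, so the credit is $0.
Student Loan Interest Credit: 5% of the $18,200 excess over $22,500 is $910; credit = $2,850 − $910 = $1,940.
Dependent Care Credit: $40,700 is below the $42,100 cutoff, so the full $8,000 applies.
Total: $0 + $1,940 + $8,000 = $9,940.

$9,940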